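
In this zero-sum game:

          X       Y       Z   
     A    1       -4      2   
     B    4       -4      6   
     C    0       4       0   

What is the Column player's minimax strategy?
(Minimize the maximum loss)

Column should play X or Y (all achieve the minimum), value = 4

Work:
Column player minimizes Row's maximum payoff:
Column X: max payoff to Row = 4
Column Y: max payoff to Row = 4
Column Z: max payoff to Row = 6
Minimum is 4, achieved by columns X, Y (tied).
Each of X or Y is a minimax strategy.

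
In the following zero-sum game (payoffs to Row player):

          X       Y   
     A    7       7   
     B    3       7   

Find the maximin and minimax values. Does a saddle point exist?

Maximin = 7, Minimax = 7, Saddle: True

Work:
Row minimums: [7, 3] → maximin = 7
Column maximums: [7, 7] → minimax = 7
Saddle point exists! Game value = 7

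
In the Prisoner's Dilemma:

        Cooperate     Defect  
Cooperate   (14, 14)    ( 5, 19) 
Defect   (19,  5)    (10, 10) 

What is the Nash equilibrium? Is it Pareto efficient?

(Defect, Defect) is NE; not Pareto efficient

Work:
Defect dominates Cooperate for both players:
If P2 cooperates: Defect (19) > Cooperate (14)
If P2 defects: Defect (10) > Cooperate (5)
NE: (Defect, Defect) with payoff (10, 10)
But (Cooperate, Cooperate) = (14, 14) Pareto dominates (10, 10)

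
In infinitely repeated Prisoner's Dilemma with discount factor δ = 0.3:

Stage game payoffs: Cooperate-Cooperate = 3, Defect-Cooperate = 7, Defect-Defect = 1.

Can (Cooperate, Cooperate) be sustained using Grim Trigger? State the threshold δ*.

δ* = 0.6667; since δ = 0.3 < 0.6667, cooperation cannot be sustained

Work:
For Grim Trigger:
Cooperate forever: 3/(1-δ)
Defect then punished: 7 + 1·δ/(1-δ)
Need: 3/(1-δ) ≥ 7 + 1·δ/(1-δ)
Solving: δ ≥ (T-R)/(T-P) = (7-3)/(7-1) = 0.6667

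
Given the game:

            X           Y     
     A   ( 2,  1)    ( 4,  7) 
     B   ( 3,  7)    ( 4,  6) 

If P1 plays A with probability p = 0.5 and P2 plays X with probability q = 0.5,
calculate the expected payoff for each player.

E[P1] = 3.25, E[P2] = 5.25

Work:
E[P1] = p·q·π₁(A,X) + p·(1-q)·π₁(A,Y) + (1-p)·q·π₁(B,X) + (1-p)·(1-q)·π₁(B,Y)
= 0.5·0.5·2 + 0.5·0.5·4 + 0.5·0.5·3 + 0.5·0.5·4
= 3.25

E[P2] = 5.25 (similar calculation)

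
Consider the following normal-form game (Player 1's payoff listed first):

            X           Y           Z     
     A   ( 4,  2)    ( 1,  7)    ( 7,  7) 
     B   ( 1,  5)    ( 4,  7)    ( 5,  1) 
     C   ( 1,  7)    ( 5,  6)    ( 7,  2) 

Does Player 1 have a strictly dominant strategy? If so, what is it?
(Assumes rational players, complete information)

No strictly dominant strategy exists for Player 1

Work:
A strategy strictly dominates another if it gives a strictly higher payoff against every opponent action. Compare each pair of P1's strategies column-by-column:
  A vs B: [4 vs 1, 1 vs 4, 7 vs 5] → A does not strictly dominate B (column Y: 1 ≤ 4)
  A vs C: [4 vs 1, 1 vs 5, 7 vs 7] → A does not strictly dominate C (column Y: 1 ≤ 5)
  B vs A: [1 vs 4, 4 vs 1, 5 vs 7] → B does not strictly dominate A (column X: 1 ≤ 4)
  B vs C: [1 vs 1, 4 vs 5, 5 vs 7] → B does not strictly dominate C (column X: 1 ≤ 1)
  C vs A: [1 vs 4, 5 vs 1, 7 vs 7] → C does not strictly dominate A (column X: 1 ≤ 4)
  C vs B: [1 vs 1, 5 vs 4, 7 vs 5] → C does not strictly dominate B (column X: 1 ≤ 1)
No single strategy strictly dominates all others → no strictly dominant strategy.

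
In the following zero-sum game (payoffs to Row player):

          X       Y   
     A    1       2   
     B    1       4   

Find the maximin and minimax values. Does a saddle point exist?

Maximin = 1, Minimax = 1, Saddle: True

Work:
Row minimums: [1, 1] → maximin = 1
Column maximums: [1, 4] → minimax = 1
Saddle point exists! Game value = 1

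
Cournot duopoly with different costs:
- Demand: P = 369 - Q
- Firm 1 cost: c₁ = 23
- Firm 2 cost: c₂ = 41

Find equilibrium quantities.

q₁* = 121.33, q₂* = 103.33

Work:
Reaction: q₁ = (369 - 23 - q₂)/2
Reaction: q₂ = (369 - 41 - q₁)/2
Solve simultaneously:
q₁* = (369 - 2×23 + 41)/3 = 121.33
q₂* = (369 - 2×41 + 23)/3 = 103.33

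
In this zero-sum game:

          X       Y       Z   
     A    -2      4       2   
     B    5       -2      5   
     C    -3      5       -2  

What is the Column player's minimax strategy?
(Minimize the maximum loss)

Column should play X or Y or Z (all achieve the minimum), value = 5

Work:
Column player minimizes Row's maximum payoff:
Column X: max payoff to Row = 5
Column Y: max payoff to Row = 5
Column Z: max payoff to Row = 5
Minimum is 5, achieved by columns X, Y, Z (tied).
Each of X or Y or Z is a minimax strategy.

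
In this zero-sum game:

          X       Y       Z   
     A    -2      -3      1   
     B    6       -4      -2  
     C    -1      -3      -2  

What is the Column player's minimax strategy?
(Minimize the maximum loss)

Column should play Y, value = -3

Work:
Column player minimizes Row's maximum payoff:
Column X: max payoff to Row = 6
Column Y: max payoff to Row = -3
Column Z: max payoff to Row = 1
Minimum is -3, achieved by column Y.
Minimax strategy: Y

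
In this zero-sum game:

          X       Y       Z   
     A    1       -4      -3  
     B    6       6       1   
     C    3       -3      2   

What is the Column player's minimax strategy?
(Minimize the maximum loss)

Column should play Z, value = 2

Work:
Column player minimizes Row's maximum payoff:
Column X: max payoff to Row = 6
Column Y: max payoff to Row = 6
Column Z: max payoff to Row = 2
Minimum is 2, achieved by column Z.
Minimax strategy: Z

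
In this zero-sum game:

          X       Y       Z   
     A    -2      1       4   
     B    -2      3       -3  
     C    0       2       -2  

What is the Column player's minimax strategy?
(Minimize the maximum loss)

Column should play X, value = 0

Work:
Column player minimizes Row's maximum payoff:
Column X: max payoff to Row = 0
Column Y: max payoff to Row = 3
Column Z: max payoff to Row = 4
Minimum is 0, achieved by column X.
Minimax strategy: X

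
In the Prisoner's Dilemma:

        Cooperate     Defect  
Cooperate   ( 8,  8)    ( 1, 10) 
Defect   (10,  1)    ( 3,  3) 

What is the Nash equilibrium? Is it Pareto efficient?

(Defect, Defect) is NE; not Pareto efficient

Work:
Defect dominates Cooperate for both players:
If P2 cooperates: Defect (10) > Cooperate (8)
If P2 defects: Defect (3) > Cooperate (1)
NE: (Defect, Defect) with payoff (3, 3)
But (Cooperate, Cooperate) = (8, 8) Pareto dominates (3, 3)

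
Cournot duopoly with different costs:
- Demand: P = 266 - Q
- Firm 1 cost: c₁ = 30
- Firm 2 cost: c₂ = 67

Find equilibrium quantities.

q₁* = 91.0, q₂* = 54.0

Work:
Reaction: q₁ = (266 - 30 - q₂)/2
Reaction: q₂ = (266 - 67 - q₁)/2
Solve simultaneously:
q₁* = (266 - 2×30 + 67)/3 = 91.0
q₂* = (266 - 2×67 + 30)/3 = 54.0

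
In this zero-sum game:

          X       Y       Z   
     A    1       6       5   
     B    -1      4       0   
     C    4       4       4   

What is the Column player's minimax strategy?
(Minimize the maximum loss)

Column should play X, value = 4

Work:
Column player minimizes Row's maximum payoff:
Column X: max payoff to Row = 4
Column Y: max payoff to Row = 6
Column Z: max payoff to Row = 5
Minimum is 4, achieved by column X.
Minimax strategy: X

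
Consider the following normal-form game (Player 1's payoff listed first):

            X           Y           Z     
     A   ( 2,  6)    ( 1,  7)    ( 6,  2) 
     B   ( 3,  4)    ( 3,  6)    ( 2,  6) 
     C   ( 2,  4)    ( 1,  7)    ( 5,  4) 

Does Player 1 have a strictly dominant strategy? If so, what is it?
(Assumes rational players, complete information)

No strictly dominant strategy exists for Player 1

Work:
A strategy strictly dominates another if it gives a strictly higher payoff against every opponent action. Compare each pair of P1's strategies column-by-column:
  A vs B: [2 vs 3, 1 vs 3, 6 vs 2] → A does not strictly dominate B (column X: 2 ≤ 3)
  A vs C: [2 vs 2, 1 vs 1, 6 vs 5] → A does not strictly dominate C (column X: 2 ≤ 2)
  B vs A: [3 vs 2, 3 vs 1, 2 vs 6] → B does not strictly dominate A (column Z: 2 ≤ 6)
  B vs C: [3 vs 2, 3 vs 1, 2 vs 5] → B does not strictly dominate C (column Z: 2 ≤ 5)
  C vs A: [2 vs 2, 1 vs 1, 5 vs 6] → C does not strictly dominate A (column X: 2 ≤ 2)
  C vs B: [2 vs 3, 1 vs 3, 5 vs 2] → C does not strictly dominate B (column X: 2 ≤ 3)
No single strategy strictly dominates all others → no strictly dominant strategy.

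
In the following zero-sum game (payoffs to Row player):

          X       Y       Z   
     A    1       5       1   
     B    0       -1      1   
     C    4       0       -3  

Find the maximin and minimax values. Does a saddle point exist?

Maximin = 1, Minimax = 1, Saddle: True

Work:
Row minimums: [1, -1, -3] → maximin = 1
Column maximums: [4, 5, 1] → minimax = 1
Saddle point exists! Game value = 1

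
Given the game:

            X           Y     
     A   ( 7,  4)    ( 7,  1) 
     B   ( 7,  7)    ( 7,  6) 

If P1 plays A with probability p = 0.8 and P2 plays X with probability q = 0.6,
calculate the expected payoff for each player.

E[P1] = 7.0, E[P2] = 3.56

Work:
E[P1] = p·q·π₁(A,X) + p·(1-q)·π₁(A,Y) + (1-p)·q·π₁(B,X) + (1-p)·(1-q)·π₁(B,Y)
= 0.8·0.6·7 + 0.8·0.4·7 + 0.2·0.6·7 + 0.2·0.4·7
= 7.0

E[P2] = 3.56 (similar calculation)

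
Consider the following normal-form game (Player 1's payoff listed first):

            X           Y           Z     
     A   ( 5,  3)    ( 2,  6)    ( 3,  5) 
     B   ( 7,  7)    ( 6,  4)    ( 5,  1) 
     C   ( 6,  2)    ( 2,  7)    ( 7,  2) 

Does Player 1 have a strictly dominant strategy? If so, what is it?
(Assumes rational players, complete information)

No strictly dominant strategy exists for Player 1

Work:
A strategy strictly dominates another if it gives a strictly higher payoff against every opponent action. Compare each pair of P1's strategies column-by-column:
  A vs B: [5 vs 7, 2 vs 6, 3 vs 5] → A does not strictly dominate B (column X: 5 ≤ 7)
  A vs C: [5 vs 6, 2 vs 2, 3 vs 7] → A does not strictly dominate C (column X: 5 ≤ 6)
  B vs A: [7 vs 5, 6 vs 2, 5 vs 3] → B strictly dominates A
  B vs C: [7 vs 6, 6 vs 2, 5 vs 7] → B does not strictly dominate C (column Z: 5 ≤ 7)
  C vs A: [6 vs 5, 2 vs 2, 7 vs 3] → C does not strictly dominate A (column Y: 2 ≤ 2)
  C vs B: [6 vs 7, 2 vs 6, 7 vs 5] → C does not strictly dominate B (column X: 6 ≤ 7)
No single strategy strictly dominates all others → no strictly dominant strategy.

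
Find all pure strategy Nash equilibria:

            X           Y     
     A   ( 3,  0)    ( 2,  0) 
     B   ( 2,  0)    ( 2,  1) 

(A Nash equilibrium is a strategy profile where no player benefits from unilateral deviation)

Nash equilibrium: (A, X), (A, Y), (B, Y)

Work:
Best responses:
  P1 vs X: payoffs [3, 2] → best response A (payoff 3)
  P1 vs Y: payoffs [2, 2] → best response A/B (payoff 2)
  P2 vs A: payoffs [0, 0] → best response X/Y (payoff 0)
  P2 vs B: payoffs [0, 1] → best response Y (payoff 1)
Mutual best responses: (A,X), (A,Y), (B,Y) → Nash equilibria.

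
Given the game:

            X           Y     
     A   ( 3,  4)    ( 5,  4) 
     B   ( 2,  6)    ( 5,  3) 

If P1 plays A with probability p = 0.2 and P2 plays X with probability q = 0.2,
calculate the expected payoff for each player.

E[P1] = 4.44, E[P2] = 3.68

Work:
E[P1] = p·q·π₁(A,X) + p·(1-q)·π₁(A,Y) + (1-p)·q·π₁(B,X) + (1-p)·(1-q)·π₁(B,Y)
= 0.2·0.2·3 + 0.2·0.8·5 + 0.8·0.2·2 + 0.8·0.8·5
= 4.44

E[P2] = 3.68 (similar calculation)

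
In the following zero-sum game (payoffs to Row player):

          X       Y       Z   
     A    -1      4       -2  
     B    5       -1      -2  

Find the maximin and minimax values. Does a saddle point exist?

Maximin = -2, Minimax = -2, Saddle: True

Work:
Row minimums: [-2, -2] → maximin = -2
Column maximums: [5, 4, -2] → minimax = -2
Saddle point exists! Game value = -2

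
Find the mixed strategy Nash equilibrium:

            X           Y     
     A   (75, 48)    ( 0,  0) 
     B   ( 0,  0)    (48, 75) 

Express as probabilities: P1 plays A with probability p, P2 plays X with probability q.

p = 0.6098, q = 0.3902

Work:
Find probabilities that make opponent indifferent:
P2 chooses q to make P1 indifferent between A and B
P1 chooses p to make P2 indifferent between X and Y
Mixed NE: P1 plays (A: 0.6098, B: 0.3902), P2 plays (X: 0.3902, Y: 0.6098)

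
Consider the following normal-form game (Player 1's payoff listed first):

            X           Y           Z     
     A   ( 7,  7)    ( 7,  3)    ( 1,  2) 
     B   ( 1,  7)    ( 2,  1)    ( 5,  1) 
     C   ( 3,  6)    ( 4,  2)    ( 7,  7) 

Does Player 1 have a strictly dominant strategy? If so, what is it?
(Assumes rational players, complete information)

No strictly dominant strategy exists for Player 1

Work:
A strategy strictly dominates another if it gives a strictly higher payoff against every opponent action. Compare each pair of P1's strategies column-by-column:
  A vs B: [7 vs 1, 7 vs 2, 1 vs 5] → A does not strictly dominate B (column Z: 1 ≤ 5)
  A vs C: [7 vs 3, 7 vs 4, 1 vs 7] → A does not strictly dominate C (column Z: 1 ≤ 7)
  B vs A: [1 vs 7, 2 vs 7, 5 vs 1] → B does not strictly dominate A (column X: 1 ≤ 7)
  B vs C: [1 vs 3, 2 vs 4, 5 vs 7] → B does not strictly dominate C (column X: 1 ≤ 3)
  C vs A: [3 vs 7, 4 vs 7, 7 vs 1] → C does not strictly dominate A (column X: 3 ≤ 7)
  C vs B: [3 vs 1, 4 vs 2, 7 vs 5] → C strictly dominates B
No single strategy strictly dominates all others → no strictly dominant strategy.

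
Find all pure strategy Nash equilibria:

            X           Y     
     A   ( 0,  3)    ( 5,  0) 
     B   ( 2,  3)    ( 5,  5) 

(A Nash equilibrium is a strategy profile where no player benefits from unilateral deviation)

Nash equilibrium: (B, Y)

Work:
Best responses:
  P1 vs X: payoffs [0, 2] → best response B (payoff 2)
  P1 vs Y: payoffs [5, 5] → best response A/B (payoff 5)
  P2 vs A: payoffs [3, 0] → best response X (payoff 3)
  P2 vs B: payoffs [3, 5] → best response Y (payoff 5)
Mutual best responses: (B,Y) → Nash equilibria.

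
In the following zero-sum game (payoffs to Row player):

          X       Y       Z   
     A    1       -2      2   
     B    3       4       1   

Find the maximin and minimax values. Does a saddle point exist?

Maximin = 1, Minimax = 2, Saddle: False

Work:
Row minimums: [-2, 1] → maximin = 1
Column maximums: [3, 4, 2] → minimax = 2
No saddle point (maximin ≠ minimax). Mixed strategy needed.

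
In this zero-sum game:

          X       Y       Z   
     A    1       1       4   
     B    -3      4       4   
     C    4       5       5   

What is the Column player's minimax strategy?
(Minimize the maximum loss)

Column should play X, value = 4

Work:
Column player minimizes Row's maximum payoff:
Column X: max payoff to Row = 4
Column Y: max payoff to Row = 5
Column Z: max payoff to Row = 5
Minimum is 4, achieved by column X.
Minimax strategy: X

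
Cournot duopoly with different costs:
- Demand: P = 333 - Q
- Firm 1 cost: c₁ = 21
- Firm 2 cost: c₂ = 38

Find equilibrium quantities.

q₁* = 109.67, q₂* = 92.67

Work:
Reaction: q₁ = (333 - 21 - q₂)/2
Reaction: q₂ = (333 - 38 - q₁)/2
Solve simultaneously:
q₁* = (333 - 2×21 + 38)/3 = 109.67
q₂* = (333 - 2×38 + 21)/3 = 92.67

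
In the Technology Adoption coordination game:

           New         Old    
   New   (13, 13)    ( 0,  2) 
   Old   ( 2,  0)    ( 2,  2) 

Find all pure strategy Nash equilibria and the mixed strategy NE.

Pure NE: (New, New) and (Old, Old); Mixed NE: p = 0.1538, q = 0.1538

Work:
Check pure NE:
(New, New): (13, 13) - no unilateral deviation beneficial
(Old, Old): (2, 2) - no unilateral deviation beneficial
Mixed NE: P1 plays New with p = 0.1538, P2 plays New with q = 0.1538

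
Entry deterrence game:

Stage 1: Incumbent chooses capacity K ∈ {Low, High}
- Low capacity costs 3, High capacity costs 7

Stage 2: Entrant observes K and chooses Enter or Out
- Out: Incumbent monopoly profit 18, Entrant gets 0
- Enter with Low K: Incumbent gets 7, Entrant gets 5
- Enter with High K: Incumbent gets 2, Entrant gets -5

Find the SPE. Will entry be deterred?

SPE: (High, Enter|Low, Out|High); Entry deterred. Incumbent net profit = 11

Work:
After Low K: Entrant enters (5 > 0)
After High K: Entrant stays out (-5 < 0)
Incumbent: Low → 7−3=4, High → 18−7=11
Incumbent chooses High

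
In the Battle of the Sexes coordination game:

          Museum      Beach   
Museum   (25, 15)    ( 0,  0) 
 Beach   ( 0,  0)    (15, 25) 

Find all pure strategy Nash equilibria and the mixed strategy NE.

Pure NE: (Museum, Museum) and (Beach, Beach); Mixed NE: p = 0.625, q = 0.375

Work:
Check pure NE:
(Museum, Museum): (25, 15) - no unilateral deviation beneficial
(Beach, Beach): (15, 25) - no unilateral deviation beneficial
Mixed NE: P1 plays Museum with p = 0.625, P2 plays Museum with q = 0.375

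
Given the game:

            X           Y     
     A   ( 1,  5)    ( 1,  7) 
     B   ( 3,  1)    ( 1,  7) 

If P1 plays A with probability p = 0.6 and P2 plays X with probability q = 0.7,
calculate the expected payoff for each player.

E[P1] = 1.56, E[P2] = 4.48

Work:
E[P1] = p·q·π₁(A,X) + p·(1-q)·π₁(A,Y) + (1-p)·q·π₁(B,X) + (1-p)·(1-q)·π₁(B,Y)
= 0.6·0.7·1 + 0.6·0.3·1 + 0.4·0.7·3 + 0.4·0.3·1
= 1.56

E[P2] = 4.48 (similar calculation)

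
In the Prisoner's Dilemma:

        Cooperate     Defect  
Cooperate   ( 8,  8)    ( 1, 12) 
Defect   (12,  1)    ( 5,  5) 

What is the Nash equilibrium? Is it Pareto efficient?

(Defect, Defect) is NE; not Pareto efficient

Work:
Defect dominates Cooperate for both players:
If P2 cooperates: Defect (12) > Cooperate (8)
If P2 defects: Defect (5) > Cooperate (1)
NE: (Defect, Defect) with payoff (5, 5)
But (Cooperate, Cooperate) = (8, 8) Pareto dominates (5, 5)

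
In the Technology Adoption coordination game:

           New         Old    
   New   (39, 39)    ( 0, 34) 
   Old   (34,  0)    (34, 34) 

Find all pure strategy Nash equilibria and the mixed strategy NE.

Pure NE: (New, New) and (Old, Old); Mixed NE: p = 0.8718, q = 0.8718

Work:
Check pure NE:
(New, New): (39, 39) - no unilateral deviation beneficial
(Old, Old): (34, 34) - no unilateral deviation beneficial
Mixed NE: P1 plays New with p = 0.8718, P2 plays New with q = 0.8718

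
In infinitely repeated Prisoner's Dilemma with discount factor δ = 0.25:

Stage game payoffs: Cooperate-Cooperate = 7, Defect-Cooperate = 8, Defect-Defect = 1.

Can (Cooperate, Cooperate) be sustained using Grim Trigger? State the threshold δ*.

δ* = 0.1429; since δ = 0.25 ≥ 0.1429, cooperation can be sustained

Work:
For Grim Trigger:
Cooperate forever: 7/(1-δ)
Defect then punished: 8 + 1·δ/(1-δ)
Need: 7/(1-δ) ≥ 8 + 1·δ/(1-δ)
Solving: δ ≥ (T-R)/(T-P) = (8-7)/(8-1) = 0.1429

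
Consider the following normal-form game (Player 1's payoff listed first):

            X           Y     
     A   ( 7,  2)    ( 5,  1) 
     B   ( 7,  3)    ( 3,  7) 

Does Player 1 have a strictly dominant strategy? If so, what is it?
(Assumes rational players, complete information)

No strictly dominant strategy exists for Player 1

Work:
A strategy strictly dominates another if it gives a strictly higher payoff against every opponent action. Compare each pair of P1's strategies column-by-column:
  A vs B: [7 vs 7, 5 vs 3] → A does not strictly dominate B (column X: 7 ≤ 7)
  B vs A: [7 vs 7, 3 vs 5] → B does not strictly dominate A (column X: 7 ≤ 7)
No single strategy strictly dominates all others → no strictly dominant strategy.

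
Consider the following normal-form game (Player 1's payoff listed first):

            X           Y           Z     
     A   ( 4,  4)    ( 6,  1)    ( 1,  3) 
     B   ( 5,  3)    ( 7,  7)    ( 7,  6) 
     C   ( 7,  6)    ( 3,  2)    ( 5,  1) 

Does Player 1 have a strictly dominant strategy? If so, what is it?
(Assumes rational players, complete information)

No strictly dominant strategy exists for Player 1

Work:
A strategy strictly dominates another if it gives a strictly higher payoff against every opponent action. Compare each pair of P1's strategies column-by-column:
  A vs B: [4 vs 5, 6 vs 7, 1 vs 7] → A does not strictly dominate B (column X: 4 ≤ 5)
  A vs C: [4 vs 7, 6 vs 3, 1 vs 5] → A does not strictly dominate C (column X: 4 ≤ 7)
  B vs A: [5 vs 4, 7 vs 6, 7 vs 1] → B strictly dominates A
  B vs C: [5 vs 7, 7 vs 3, 7 vs 5] → B does not strictly dominate C (column X: 5 ≤ 7)
  C vs A: [7 vs 4, 3 vs 6, 5 vs 1] → C does not strictly dominate A (column Y: 3 ≤ 6)
  C vs B: [7 vs 5, 3 vs 7, 5 vs 7] → C does not strictly dominate B (column Y: 3 ≤ 7)
No single strategy strictly dominates all others → no strictly dominant strategy.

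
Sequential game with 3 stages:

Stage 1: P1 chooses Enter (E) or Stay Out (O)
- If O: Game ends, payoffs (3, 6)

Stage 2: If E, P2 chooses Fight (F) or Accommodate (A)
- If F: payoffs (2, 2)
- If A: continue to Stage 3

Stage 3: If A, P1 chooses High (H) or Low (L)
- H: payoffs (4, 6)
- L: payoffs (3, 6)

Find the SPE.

SPE: (E, A, H); Outcome (4, 6)

Work:
Stage 3: P1 chooses H (4 vs 3)
Stage 2: P2: F->2, A->6 (anticipating H). Choose A
Stage 1: P1: O->3, E->4 (anticipating A, H). Choose E
SPE path: E -> A -> H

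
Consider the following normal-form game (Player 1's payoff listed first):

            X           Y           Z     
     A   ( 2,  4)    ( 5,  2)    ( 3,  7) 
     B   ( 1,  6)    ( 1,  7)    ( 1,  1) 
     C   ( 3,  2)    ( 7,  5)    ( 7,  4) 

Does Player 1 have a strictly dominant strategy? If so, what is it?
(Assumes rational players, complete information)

Yes, Player 1's strictly dominant strategy is C

Work:
A strategy strictly dominates another if it gives a strictly higher payoff against every opponent action. Compare each pair of P1's strategies column-by-column:
  A vs B: [2 vs 1, 5 vs 1, 3 vs 1] → A strictly dominates B
  A vs C: [2 vs 3, 5 vs 7, 3 vs 7] → A does not strictly dominate C (column X: 2 ≤ 3)
  B vs A: [1 vs 2, 1 vs 5, 1 vs 3] → B does not strictly dominate A (column X: 1 ≤ 2)
  B vs C: [1 vs 3, 1 vs 7, 1 vs 7] → B does not strictly dominate C (column X: 1 ≤ 3)
  C vs A: [3 vs 2, 7 vs 5, 7 vs 3] → C strictly dominates A
  C vs B: [3 vs 1, 7 vs 1, 7 vs 1] → C strictly dominates B
C strictly dominates every other strategy → strictly dominant.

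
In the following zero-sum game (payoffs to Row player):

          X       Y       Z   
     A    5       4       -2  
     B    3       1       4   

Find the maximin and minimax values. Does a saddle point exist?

Maximin = 1, Minimax = 4, Saddle: False

Work:
Row minimums: [-2, 1] → maximin = 1
Column maximums: [5, 4, 4] → minimax = 4
No saddle point (maximin ≠ minimax). Mixed strategy needed.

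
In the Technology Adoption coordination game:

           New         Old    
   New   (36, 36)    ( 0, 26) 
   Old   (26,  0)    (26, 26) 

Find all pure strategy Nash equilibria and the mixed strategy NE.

Pure NE: (New, New) and (Old, Old); Mixed NE: p = 0.7222, q = 0.7222

Work:
Check pure NE:
(New, New): (36, 36) - no unilateral deviation beneficial
(Old, Old): (26, 26) - no unilateral deviation beneficial
Mixed NE: P1 plays New with p = 0.7222, P2 plays New with q = 0.7222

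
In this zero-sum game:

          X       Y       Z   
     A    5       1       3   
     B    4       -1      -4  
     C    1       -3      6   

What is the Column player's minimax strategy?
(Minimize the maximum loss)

Column should play Y, value = 1

Work:
Column player minimizes Row's maximum payoff:
Column X: max payoff to Row = 5
Column Y: max payoff to Row = 1
Column Z: max payoff to Row = 6
Minimum is 1, achieved by column Y.
Minimax strategy: Y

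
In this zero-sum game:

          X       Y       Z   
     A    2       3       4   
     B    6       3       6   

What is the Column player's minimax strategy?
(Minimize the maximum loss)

Column should play Y, value = 3

Work:
Column player minimizes Row's maximum payoff:
Column X: max payoff to Row = 6
Column Y: max payoff to Row = 3
Column Z: max payoff to Row = 6
Minimum is 3, achieved by column Y.
Minimax strategy: Y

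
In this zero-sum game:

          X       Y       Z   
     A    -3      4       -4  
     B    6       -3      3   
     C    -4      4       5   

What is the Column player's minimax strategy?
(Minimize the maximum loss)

Column should play Y, value = 4

Work:
Column player minimizes Row's maximum payoff:
Column X: max payoff to Row = 6
Column Y: max payoff to Row = 4
Column Z: max payoff to Row = 5
Minimum is 4, achieved by column Y.
Minimax strategy: Y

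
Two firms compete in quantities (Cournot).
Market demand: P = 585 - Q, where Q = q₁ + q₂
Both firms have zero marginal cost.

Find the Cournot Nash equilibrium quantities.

q₁* = q₂* = 195.0; P* = 195.0

Work:
Profit: π_i = P·q_i = (a - q_i - q_j)·q_i
FOC: ∂π_i/∂q_i = a - 2q_i - q_j = 0
Reaction function: q_i = (585 - q_j)/2
Symmetry: q* = 585/3 = 195.0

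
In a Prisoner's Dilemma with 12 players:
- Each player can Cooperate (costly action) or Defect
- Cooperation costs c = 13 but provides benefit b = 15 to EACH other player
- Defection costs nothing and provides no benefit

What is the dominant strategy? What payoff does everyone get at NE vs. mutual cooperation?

Dominant: Defect; NE payoff = 0; Coop payoff = 152

Work:
Defect dominates (saves cost c = 13, benefit to others is external)
NE: All defect → everyone gets 0
If all cooperate: each receives (11)×15 - 13 = 152
Social dilemma: 152 > 0 but NE gives 0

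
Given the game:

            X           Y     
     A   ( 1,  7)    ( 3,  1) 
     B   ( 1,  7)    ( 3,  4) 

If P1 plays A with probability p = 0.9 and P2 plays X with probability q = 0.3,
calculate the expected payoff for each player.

E[P1] = 2.4, E[P2] = 3.01

Work:
E[P1] = p·q·π₁(A,X) + p·(1-q)·π₁(A,Y) + (1-p)·q·π₁(B,X) + (1-p)·(1-q)·π₁(B,Y)
= 0.9·0.3·1 + 0.9·0.7·3 + 0.1·0.3·1 + 0.1·0.7·3
= 2.4

E[P2] = 3.01 (similar calculation)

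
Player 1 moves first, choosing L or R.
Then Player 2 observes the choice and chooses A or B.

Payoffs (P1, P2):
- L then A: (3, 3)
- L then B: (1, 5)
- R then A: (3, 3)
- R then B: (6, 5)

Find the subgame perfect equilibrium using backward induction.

P1 plays R, P2 plays B after L and B after R; Payoff (6, 5)

Work:
Backward induction:
After L: P2 chooses B → P1 gets 1
After R: P2 chooses B → P1 gets 6
P1 chooses R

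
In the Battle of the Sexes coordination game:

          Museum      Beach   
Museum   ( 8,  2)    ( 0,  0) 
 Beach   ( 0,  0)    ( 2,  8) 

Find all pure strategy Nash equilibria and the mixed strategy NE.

Pure NE: (Museum, Museum) and (Beach, Beach); Mixed NE: p = 0.8, q = 0.2

Work:
Check pure NE:
(Museum, Museum): (8, 2) - no unilateral deviation beneficial
(Beach, Beach): (2, 8) - no unilateral deviation beneficial
Mixed NE: P1 plays Museum with p = 0.8, P2 plays Museum with q = 0.2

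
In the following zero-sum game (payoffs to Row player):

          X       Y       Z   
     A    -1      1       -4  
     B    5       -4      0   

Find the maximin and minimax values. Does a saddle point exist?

Maximin = -4, Minimax = 0, Saddle: False

Work:
Row minimums: [-4, -4] → maximin = -4
Column maximums: [5, 1, 0] → minimax = 0
No saddle point (maximin ≠ minimax). Mixed strategy needed.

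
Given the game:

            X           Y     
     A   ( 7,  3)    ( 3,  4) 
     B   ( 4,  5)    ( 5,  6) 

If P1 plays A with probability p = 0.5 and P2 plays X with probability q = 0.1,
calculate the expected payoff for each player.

E[P1] = 4.15, E[P2] = 4.9

Work:
E[P1] = p·q·π₁(A,X) + p·(1-q)·π₁(A,Y) + (1-p)·q·π₁(B,X) + (1-p)·(1-q)·π₁(B,Y)
= 0.5·0.1·7 + 0.5·0.9·3 + 0.5·0.1·4 + 0.5·0.9·5
= 4.15

E[P2] = 4.9 (similar calculation)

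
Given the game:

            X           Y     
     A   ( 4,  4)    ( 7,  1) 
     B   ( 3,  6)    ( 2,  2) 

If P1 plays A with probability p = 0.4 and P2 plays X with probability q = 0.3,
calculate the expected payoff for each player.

E[P1] = 3.82, E[P2] = 2.68

Work:
E[P1] = p·q·π₁(A,X) + p·(1-q)·π₁(A,Y) + (1-p)·q·π₁(B,X) + (1-p)·(1-q)·π₁(B,Y)
= 0.4·0.3·4 + 0.4·0.7·7 + 0.6·0.3·3 + 0.6·0.7·2
= 3.82

E[P2] = 2.68 (similar calculation)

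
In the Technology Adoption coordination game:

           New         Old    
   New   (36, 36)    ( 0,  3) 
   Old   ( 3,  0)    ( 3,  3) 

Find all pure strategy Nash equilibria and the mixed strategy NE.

Pure NE: (New, New) and (Old, Old); Mixed NE: p = 0.0833, q = 0.0833

Work:
Check pure NE:
(New, New): (36, 36) - no unilateral deviation beneficial
(Old, Old): (3, 3) - no unilateral deviation beneficial
Mixed NE: P1 plays New with p = 0.0833, P2 plays New with q = 0.0833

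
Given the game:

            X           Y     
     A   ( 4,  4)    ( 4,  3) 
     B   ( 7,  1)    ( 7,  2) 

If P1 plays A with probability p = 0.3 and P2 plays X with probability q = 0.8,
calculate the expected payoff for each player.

E[P1] = 6.1, E[P2] = 1.98

Work:
E[P1] = p·q·π₁(A,X) + p·(1-q)·π₁(A,Y) + (1-p)·q·π₁(B,X) + (1-p)·(1-q)·π₁(B,Y)
= 0.3·0.8·4 + 0.3·0.2·4 + 0.7·0.8·7 + 0.7·0.2·7
= 6.1

E[P2] = 1.98 (similar calculation)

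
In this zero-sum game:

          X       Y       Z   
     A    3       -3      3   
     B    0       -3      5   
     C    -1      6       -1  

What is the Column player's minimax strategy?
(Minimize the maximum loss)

Column should play X, value = 3

Work:
Column player minimizes Row's maximum payoff:
Column X: max payoff to Row = 3
Column Y: max payoff to Row = 6
Column Z: max payoff to Row = 5
Minimum is 3, achieved by column X.
Minimax strategy: X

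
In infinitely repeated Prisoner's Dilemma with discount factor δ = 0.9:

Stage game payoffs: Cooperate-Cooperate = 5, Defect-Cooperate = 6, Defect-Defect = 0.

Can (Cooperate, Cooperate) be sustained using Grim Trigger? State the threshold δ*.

δ* = 0.1667; since δ = 0.9 ≥ 0.1667, cooperation can be sustained

Work:
For Grim Trigger:
Cooperate forever: 5/(1-δ)
Defect then punished: 6 + 0·δ/(1-δ)
Need: 5/(1-δ) ≥ 6 + 0·δ/(1-δ)
Solving: δ ≥ (T-R)/(T-P) = (6-5)/(6-0) = 0.1667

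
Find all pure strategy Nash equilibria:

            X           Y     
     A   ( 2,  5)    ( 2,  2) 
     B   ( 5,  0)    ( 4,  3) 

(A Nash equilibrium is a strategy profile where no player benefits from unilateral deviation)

Nash equilibrium: (B, Y)

Work:
Best responses:
  P1 vs X: payoffs [2, 5] → best response B (payoff 5)
  P1 vs Y: payoffs [2, 4] → best response B (payoff 4)
  P2 vs A: payoffs [5, 2] → best response X (payoff 5)
  P2 vs B: payoffs [0, 3] → best response Y (payoff 3)
Mutual best responses: (B,Y) → Nash equilibria.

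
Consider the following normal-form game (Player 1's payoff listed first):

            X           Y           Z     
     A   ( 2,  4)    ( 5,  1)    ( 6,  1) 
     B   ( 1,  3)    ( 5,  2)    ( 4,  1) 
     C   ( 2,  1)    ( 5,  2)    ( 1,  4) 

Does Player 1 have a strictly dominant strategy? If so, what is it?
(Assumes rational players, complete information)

No strictly dominant strategy exists for Player 1

Work:
A strategy strictly dominates another if it gives a strictly higher payoff against every opponent action. Compare each pair of P1's strategies column-by-column:
  A vs B: [2 vs 1, 5 vs 5, 6 vs 4] → A does not strictly dominate B (column Y: 5 ≤ 5)
  A vs C: [2 vs 2, 5 vs 5, 6 vs 1] → A does not strictly dominate C (column X: 2 ≤ 2)
  B vs A: [1 vs 2, 5 vs 5, 4 vs 6] → B does not strictly dominate A (column X: 1 ≤ 2)
  B vs C: [1 vs 2, 5 vs 5, 4 vs 1] → B does not strictly dominate C (column X: 1 ≤ 2)
  C vs A: [2 vs 2, 5 vs 5, 1 vs 6] → C does not strictly dominate A (column X: 2 ≤ 2)
  C vs B: [2 vs 1, 5 vs 5, 1 vs 4] → C does not strictly dominate B (column Y: 5 ≤ 5)
No single strategy strictly dominates all others → no strictly dominant strategy.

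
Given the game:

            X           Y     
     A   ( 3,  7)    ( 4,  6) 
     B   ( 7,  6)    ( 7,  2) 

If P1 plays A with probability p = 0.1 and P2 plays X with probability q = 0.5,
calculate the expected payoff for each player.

E[P1] = 6.65, E[P2] = 4.25

Work:
E[P1] = p·q·π₁(A,X) + p·(1-q)·π₁(A,Y) + (1-p)·q·π₁(B,X) + (1-p)·(1-q)·π₁(B,Y)
= 0.1·0.5·3 + 0.1·0.5·4 + 0.9·0.5·7 + 0.9·0.5·7
= 6.65

E[P2] = 4.25 (similar calculation)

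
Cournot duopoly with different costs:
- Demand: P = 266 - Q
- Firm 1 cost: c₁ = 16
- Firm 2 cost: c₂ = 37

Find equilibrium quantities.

q₁* = 90.33, q₂* = 69.33

Work:
Reaction: q₁ = (266 - 16 - q₂)/2
Reaction: q₂ = (266 - 37 - q₁)/2
Solve simultaneously:
q₁* = (266 - 2×16 + 37)/3 = 90.33
q₂* = (266 - 2×37 + 16)/3 = 69.33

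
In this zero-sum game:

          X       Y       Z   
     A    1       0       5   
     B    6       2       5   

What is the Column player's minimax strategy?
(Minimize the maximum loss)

Column should play Y, value = 2

Work:
Column player minimizes Row's maximum payoff:
Column X: max payoff to Row = 6
Column Y: max payoff to Row = 2
Column Z: max payoff to Row = 5
Minimum is 2, achieved by column Y.
Minimax strategy: Y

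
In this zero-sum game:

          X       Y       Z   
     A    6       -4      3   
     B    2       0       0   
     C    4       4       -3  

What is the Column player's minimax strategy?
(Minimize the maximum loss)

Column should play Z, value = 3

Work:
Column player minimizes Row's maximum payoff:
Column X: max payoff to Row = 6
Column Y: max payoff to Row = 4
Column Z: max payoff to Row = 3
Minimum is 3, achieved by column Z.
Minimax strategy: Z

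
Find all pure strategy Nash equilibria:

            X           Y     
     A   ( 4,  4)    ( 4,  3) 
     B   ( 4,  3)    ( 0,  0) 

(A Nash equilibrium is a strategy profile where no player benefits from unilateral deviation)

Nash equilibrium: (A, X), (B, X)

Work:
Best responses:
  P1 vs X: payoffs [4, 4] → best response A/B (payoff 4)
  P1 vs Y: payoffs [4, 0] → best response A (payoff 4)
  P2 vs A: payoffs [4, 3] → best response X (payoff 4)
  P2 vs B: payoffs [3, 0] → best response X (payoff 3)
Mutual best responses: (A,X), (B,X) → Nash equilibria.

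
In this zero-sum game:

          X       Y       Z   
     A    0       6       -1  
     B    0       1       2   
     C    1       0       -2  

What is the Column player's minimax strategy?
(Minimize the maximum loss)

Column should play X, value = 1

Work:
Column player minimizes Row's maximum payoff:
Column X: max payoff to Row = 1
Column Y: max payoff to Row = 6
Column Z: max payoff to Row = 2
Minimum is 1, achieved by column X.
Minimax strategy: X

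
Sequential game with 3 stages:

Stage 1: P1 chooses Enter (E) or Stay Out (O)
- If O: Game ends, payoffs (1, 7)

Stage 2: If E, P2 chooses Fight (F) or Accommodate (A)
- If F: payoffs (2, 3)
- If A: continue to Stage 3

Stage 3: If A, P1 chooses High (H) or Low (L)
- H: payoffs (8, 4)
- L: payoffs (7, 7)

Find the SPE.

SPE: (E, A, H); Outcome (8, 4)

Work:
Stage 3: P1 chooses H (8 vs 7)
Stage 2: P2: F->3, A->4 (anticipating H). Choose A
Stage 1: P1: O->1, E->8 (anticipating A, H). Choose E
SPE path: E -> A -> H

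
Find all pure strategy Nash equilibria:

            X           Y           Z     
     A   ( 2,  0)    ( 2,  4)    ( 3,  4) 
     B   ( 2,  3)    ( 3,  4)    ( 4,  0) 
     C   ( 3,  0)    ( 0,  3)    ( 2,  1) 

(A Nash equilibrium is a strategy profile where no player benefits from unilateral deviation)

Nash equilibrium: (B, Y)

Work:
Best responses:
  P1 vs X: payoffs [2, 2, 3] → best response C (payoff 3)
  P1 vs Y: payoffs [2, 3, 0] → best response B (payoff 3)
  P1 vs Z: payoffs [3, 4, 2] → best response B (payoff 4)
  P2 vs A: payoffs [0, 4, 4] → best response Y/Z (payoff 4)
  P2 vs B: payoffs [3, 4, 0] → best response Y (payoff 4)
  P2 vs C: payoffs [0, 3, 1] → best response Y (payoff 3)
Mutual best responses: (B,Y) → Nash equilibria.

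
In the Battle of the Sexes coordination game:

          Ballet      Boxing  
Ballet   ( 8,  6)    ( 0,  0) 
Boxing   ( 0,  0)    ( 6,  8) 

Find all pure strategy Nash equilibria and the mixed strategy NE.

Pure NE: (Ballet, Ballet) and (Boxing, Boxing); Mixed NE: p = 0.5714, q = 0.4286

Work:
Check pure NE:
(Ballet, Ballet): (8, 6) - no unilateral deviation beneficial
(Boxing, Boxing): (6, 8) - no unilateral deviation beneficial
Mixed NE: P1 plays Ballet with p = 0.5714, P2 plays Ballet with q = 0.4286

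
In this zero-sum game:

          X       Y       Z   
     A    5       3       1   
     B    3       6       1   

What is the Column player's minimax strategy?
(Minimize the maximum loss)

Column should play Z, value = 1

Work:
Column player minimizes Row's maximum payoff:
Column X: max payoff to Row = 5
Column Y: max payoff to Row = 6
Column Z: max payoff to Row = 1
Minimum is 1, achieved by column Z.
Minimax strategy: Z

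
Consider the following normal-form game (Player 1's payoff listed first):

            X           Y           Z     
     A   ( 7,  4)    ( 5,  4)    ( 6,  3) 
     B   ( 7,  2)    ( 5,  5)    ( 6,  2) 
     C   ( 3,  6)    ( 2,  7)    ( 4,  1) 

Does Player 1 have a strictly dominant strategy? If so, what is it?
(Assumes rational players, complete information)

No strictly dominant strategy exists for Player 1

Work:
A strategy strictly dominates another if it gives a strictly higher payoff against every opponent action. Compare each pair of P1's strategies column-by-column:
  A vs B: [7 vs 7, 5 vs 5, 6 vs 6] → A does not strictly dominate B (column X: 7 ≤ 7)
  A vs C: [7 vs 3, 5 vs 2, 6 vs 4] → A strictly dominates C
  B vs A: [7 vs 7, 5 vs 5, 6 vs 6] → B does not strictly dominate A (column X: 7 ≤ 7)
  B vs C: [7 vs 3, 5 vs 2, 6 vs 4] → B strictly dominates C
  C vs A: [3 vs 7, 2 vs 5, 4 vs 6] → C does not strictly dominate A (column X: 3 ≤ 7)
  C vs B: [3 vs 7, 2 vs 5, 4 vs 6] → C does not strictly dominate B (column X: 3 ≤ 7)
No single strategy strictly dominates all others → no strictly dominant strategy.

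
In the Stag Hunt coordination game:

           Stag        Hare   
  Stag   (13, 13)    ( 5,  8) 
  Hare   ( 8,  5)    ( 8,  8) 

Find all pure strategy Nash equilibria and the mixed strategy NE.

Pure NE: (Stag, Stag) and (Hare, Hare); Mixed NE: p = 0.375, q = 0.375

Work:
Check pure NE:
(Stag, Stag): (13, 13) - no unilateral deviation beneficial
(Hare, Hare): (8, 8) - no unilateral deviation beneficial
Mixed NE: P1 plays Stag with p = 0.375, P2 plays Stag with q = 0.375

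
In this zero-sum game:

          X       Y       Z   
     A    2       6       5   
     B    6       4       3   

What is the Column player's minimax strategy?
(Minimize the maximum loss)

Column should play Z, value = 5

Work:
Column player minimizes Row's maximum payoff:
Column X: max payoff to Row = 6
Column Y: max payoff to Row = 6
Column Z: max payoff to Row = 5
Minimum is 5, achieved by column Z.
Minimax strategy: Z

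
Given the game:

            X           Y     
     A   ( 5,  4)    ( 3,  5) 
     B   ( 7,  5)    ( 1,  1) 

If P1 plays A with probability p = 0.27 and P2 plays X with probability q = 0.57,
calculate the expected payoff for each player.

E[P1] = 4.3444, E[P2] = 3.5905

Work:
E[P1] = p·q·π₁(A,X) + p·(1-q)·π₁(A,Y) + (1-p)·q·π₁(B,X) + (1-p)·(1-q)·π₁(B,Y)
= 0.27·0.57·5 + 0.27·0.43·3 + 0.73·0.57·7 + 0.73·0.43·1
= 4.3444

E[P2] = 3.5905 (similar calculation)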